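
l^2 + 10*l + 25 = (l + 5)^2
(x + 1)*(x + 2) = x^2 + 3*x + 2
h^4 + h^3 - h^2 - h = h*(h - 1)*(h + 1)^2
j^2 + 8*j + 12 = (j + 2)*(j + 6)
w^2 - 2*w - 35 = (w - 7)*(w + 5)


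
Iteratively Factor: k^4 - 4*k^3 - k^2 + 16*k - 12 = (k - 1)*(k^3 - 3*k^2 - 4*k + 12) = (k - 3)*(k - 1)*(k^2 - 4) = (k - 3)*(k - 2)*(k - 1)*(k + 2)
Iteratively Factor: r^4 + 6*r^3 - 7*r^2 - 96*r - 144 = (r + 3)*(r^3 + 3*r^2 - 16*r - 48) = (r + 3)^2*(r^2 - 16) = (r - 4)*(r + 3)^2*(r + 4)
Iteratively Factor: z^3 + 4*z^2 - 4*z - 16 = (z + 2)*(z^2 + 2*z - 8) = (z - 2)*(z + 2)*(z + 4)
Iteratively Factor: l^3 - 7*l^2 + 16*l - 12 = (l - 2)*(l^2 - 5*l + 6) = (l - 2)^2*(l - 3)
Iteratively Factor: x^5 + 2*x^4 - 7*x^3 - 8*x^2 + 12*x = (x - 2)*(x^4 + 4*x^3 + x^2 - 6*x) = (x - 2)*(x + 3)*(x^3 + x^2 - 2*x) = (x - 2)*(x - 1)*(x + 3)*(x^2 + 2*x) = (x - 2)*(x - 1)*(x + 2)*(x + 3)*(x)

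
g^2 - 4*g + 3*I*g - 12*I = (g - 4)*(g + 3*I)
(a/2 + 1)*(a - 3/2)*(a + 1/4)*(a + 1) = a^4/2 + 7*a^3/8 - 17*a^2/16 - 29*a/16 - 3/8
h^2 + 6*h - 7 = (h - 1)*(h + 7)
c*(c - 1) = c^2 - c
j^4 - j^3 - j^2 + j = j*(j - 1)^2*(j + 1)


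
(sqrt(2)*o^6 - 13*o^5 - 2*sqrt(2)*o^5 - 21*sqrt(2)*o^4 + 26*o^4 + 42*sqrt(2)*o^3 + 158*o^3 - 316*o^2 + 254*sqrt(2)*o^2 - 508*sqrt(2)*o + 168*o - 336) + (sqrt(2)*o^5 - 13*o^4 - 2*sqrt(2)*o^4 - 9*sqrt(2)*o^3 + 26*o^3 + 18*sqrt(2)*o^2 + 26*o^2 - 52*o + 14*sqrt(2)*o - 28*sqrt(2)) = sqrt(2)*o^6 - 13*o^5 - sqrt(2)*o^5 - 23*sqrt(2)*o^4 + 13*o^4 + 33*sqrt(2)*o^3 + 184*o^3 - 290*o^2 + 272*sqrt(2)*o^2 - 494*sqrt(2)*o + 116*o - 336 - 28*sqrt(2)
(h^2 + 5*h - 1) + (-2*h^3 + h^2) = -2*h^3 + 2*h^2 + 5*h - 1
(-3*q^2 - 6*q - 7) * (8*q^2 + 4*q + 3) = -24*q^4 - 60*q^3 - 89*q^2 - 46*q - 21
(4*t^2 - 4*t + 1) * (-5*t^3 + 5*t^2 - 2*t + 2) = -20*t^5 + 40*t^4 - 33*t^3 + 21*t^2 - 10*t + 2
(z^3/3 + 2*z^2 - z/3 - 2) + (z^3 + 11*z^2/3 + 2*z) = 4*z^3/3 + 17*z^2/3 + 5*z/3 - 2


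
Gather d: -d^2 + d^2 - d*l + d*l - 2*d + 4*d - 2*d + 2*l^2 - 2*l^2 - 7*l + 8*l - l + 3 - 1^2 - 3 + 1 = 0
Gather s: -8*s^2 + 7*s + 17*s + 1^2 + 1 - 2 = -8*s^2 + 24*s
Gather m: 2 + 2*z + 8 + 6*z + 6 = 8*z + 16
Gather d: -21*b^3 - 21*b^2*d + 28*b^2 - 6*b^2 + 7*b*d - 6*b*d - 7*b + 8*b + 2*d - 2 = -21*b^3 + 22*b^2 + b + d*(-21*b^2 + b + 2) - 2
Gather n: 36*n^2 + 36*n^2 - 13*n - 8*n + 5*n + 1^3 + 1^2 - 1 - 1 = 72*n^2 - 16*n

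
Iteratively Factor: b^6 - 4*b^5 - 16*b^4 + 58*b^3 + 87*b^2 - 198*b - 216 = (b - 3)*(b^5 - b^4 - 19*b^3 + b^2 + 90*b + 72) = (b - 3)*(b + 3)*(b^4 - 4*b^3 - 7*b^2 + 22*b + 24) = (b - 3)^2*(b + 3)*(b^3 - b^2 - 10*b - 8) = (b - 3)^2*(b + 2)*(b + 3)*(b^2 - 3*b - 4) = (b - 3)^2*(b + 1)*(b + 2)*(b + 3)*(b - 4)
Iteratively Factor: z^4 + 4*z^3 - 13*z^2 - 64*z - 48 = (z + 3)*(z^3 + z^2 - 16*z - 16) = (z - 4)*(z + 3)*(z^2 + 5*z + 4) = (z - 4)*(z + 3)*(z + 4)*(z + 1)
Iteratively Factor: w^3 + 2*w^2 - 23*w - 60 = (w - 5)*(w^2 + 7*w + 12) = (w - 5)*(w + 4)*(w + 3)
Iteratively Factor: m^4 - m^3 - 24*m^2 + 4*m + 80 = (m - 2)*(m^3 + m^2 - 22*m - 40) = (m - 5)*(m - 2)*(m^2 + 6*m + 8) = (m - 5)*(m - 2)*(m + 2)*(m + 4)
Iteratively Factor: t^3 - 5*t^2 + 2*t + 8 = (t - 4)*(t^2 - t - 2) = (t - 4)*(t - 2)*(t + 1)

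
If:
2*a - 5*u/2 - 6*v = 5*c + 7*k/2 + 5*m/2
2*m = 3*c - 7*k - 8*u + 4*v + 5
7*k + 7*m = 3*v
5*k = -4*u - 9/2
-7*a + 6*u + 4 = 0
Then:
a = 4016/1397 - 30*v/127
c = 1163/2794 - 1258*v/889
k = 28*v/127 - 8521/2794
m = 185*v/889 + 8521/2794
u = 3754/1397 - 35*v/127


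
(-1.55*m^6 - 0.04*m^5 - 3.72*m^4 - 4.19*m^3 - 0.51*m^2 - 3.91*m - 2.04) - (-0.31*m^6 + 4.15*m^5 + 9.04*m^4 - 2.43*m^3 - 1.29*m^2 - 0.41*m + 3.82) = -1.24*m^6 - 4.19*m^5 - 12.76*m^4 - 1.76*m^3 + 0.78*m^2 - 3.5*m - 5.86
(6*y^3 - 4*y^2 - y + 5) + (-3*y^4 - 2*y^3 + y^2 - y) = -3*y^4 + 4*y^3 - 3*y^2 - 2*y + 5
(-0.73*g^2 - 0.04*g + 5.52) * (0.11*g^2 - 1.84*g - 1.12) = -0.0803*g^4 + 1.3388*g^3 + 1.4984*g^2 - 10.112*g - 6.1824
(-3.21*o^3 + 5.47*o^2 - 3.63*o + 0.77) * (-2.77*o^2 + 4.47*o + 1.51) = 8.8917*o^5 - 29.5006*o^4 + 29.6589*o^3 - 10.0993*o^2 - 2.0394*o + 1.1627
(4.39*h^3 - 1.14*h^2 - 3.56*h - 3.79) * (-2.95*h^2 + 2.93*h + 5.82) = -12.9505*h^5 + 16.2257*h^4 + 32.7116*h^3 - 5.8851*h^2 - 31.8239*h - 22.0578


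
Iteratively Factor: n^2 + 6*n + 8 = (n + 2)*(n + 4)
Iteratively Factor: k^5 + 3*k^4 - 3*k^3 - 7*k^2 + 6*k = (k - 1)*(k^4 + 4*k^3 + k^2 - 6*k) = (k - 1)*(k + 3)*(k^3 + k^2 - 2*k) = (k - 1)^2*(k + 3)*(k^2 + 2*k) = (k - 1)^2*(k + 2)*(k + 3)*(k)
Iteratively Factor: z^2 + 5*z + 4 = (z + 4)*(z + 1)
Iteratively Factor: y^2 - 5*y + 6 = (y - 3)*(y - 2)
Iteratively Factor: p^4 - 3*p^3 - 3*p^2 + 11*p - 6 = (p - 3)*(p^3 - 3*p + 2) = (p - 3)*(p - 1)*(p^2 + p - 2) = (p - 3)*(p - 1)*(p + 2)*(p - 1)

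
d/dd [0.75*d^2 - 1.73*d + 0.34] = 1.5*d - 1.73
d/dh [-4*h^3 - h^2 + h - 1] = -12*h^2 - 2*h + 1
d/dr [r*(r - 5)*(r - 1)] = 3*r^2 - 12*r + 5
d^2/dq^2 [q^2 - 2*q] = 2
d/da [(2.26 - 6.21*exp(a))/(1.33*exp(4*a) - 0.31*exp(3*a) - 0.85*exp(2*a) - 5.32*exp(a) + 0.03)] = (24.7779*exp(4*a) - 15.8734*exp(3*a) - 3.1767*exp(2*a) + 3.842*exp(a) + 11.8369)*exp(a)/(1.7689*exp(8*a) - 0.8246*exp(7*a) - 2.1649*exp(6*a) - 13.6242*exp(5*a) + 4.1007*exp(4*a) + 9.0254*exp(3*a) + 28.2514*exp(2*a) - 0.3192*exp(a) + 0.0009)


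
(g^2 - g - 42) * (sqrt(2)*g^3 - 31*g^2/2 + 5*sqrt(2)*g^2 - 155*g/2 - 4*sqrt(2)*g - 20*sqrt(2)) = sqrt(2)*g^5 - 31*g^4/2 + 4*sqrt(2)*g^4 - 51*sqrt(2)*g^3 - 62*g^3 - 226*sqrt(2)*g^2 + 1457*g^2/2 + 188*sqrt(2)*g + 3255*g + 840*sqrt(2)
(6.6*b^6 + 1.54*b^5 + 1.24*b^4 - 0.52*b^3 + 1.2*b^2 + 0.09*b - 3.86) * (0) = 0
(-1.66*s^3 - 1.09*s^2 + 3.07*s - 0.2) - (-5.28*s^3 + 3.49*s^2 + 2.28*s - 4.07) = 3.62*s^3 - 4.58*s^2 + 0.79*s + 3.87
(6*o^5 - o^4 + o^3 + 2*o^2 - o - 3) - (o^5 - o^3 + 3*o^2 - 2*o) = 5*o^5 - o^4 + 2*o^3 - o^2 + o - 3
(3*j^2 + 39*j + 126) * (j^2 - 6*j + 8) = 3*j^4 + 21*j^3 - 84*j^2 - 444*j + 1008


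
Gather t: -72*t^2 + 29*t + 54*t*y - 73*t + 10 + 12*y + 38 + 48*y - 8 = -72*t^2 + t*(54*y - 44) + 60*y + 40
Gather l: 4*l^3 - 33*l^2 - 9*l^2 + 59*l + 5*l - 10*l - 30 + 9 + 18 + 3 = 4*l^3 - 42*l^2 + 54*l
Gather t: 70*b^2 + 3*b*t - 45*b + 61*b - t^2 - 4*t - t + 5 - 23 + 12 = 70*b^2 + 16*b - t^2 + t*(3*b - 5) - 6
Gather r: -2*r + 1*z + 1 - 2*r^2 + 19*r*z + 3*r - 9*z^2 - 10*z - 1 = -2*r^2 + r*(19*z + 1) - 9*z^2 - 9*z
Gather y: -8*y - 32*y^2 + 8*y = -32*y^2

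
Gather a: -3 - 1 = -4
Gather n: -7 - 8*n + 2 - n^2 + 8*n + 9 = 4 - n^2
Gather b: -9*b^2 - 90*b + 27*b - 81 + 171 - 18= -9*b^2 - 63*b + 72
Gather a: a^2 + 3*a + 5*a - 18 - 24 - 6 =a^2 + 8*a - 48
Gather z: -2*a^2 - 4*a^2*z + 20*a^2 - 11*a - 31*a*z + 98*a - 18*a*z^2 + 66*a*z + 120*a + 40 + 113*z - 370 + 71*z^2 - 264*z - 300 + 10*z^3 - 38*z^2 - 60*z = 18*a^2 + 207*a + 10*z^3 + z^2*(33 - 18*a) + z*(-4*a^2 + 35*a - 211) - 630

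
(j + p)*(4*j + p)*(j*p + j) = 4*j^3*p + 4*j^3 + 5*j^2*p^2 + 5*j^2*p + j*p^3 + j*p^2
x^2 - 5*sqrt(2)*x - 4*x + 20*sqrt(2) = (x - 4)*(x - 5*sqrt(2))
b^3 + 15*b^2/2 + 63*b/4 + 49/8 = (b + 1/2)*(b + 7/2)^2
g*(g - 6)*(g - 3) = g^3 - 9*g^2 + 18*g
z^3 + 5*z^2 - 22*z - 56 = (z - 4)*(z + 2)*(z + 7)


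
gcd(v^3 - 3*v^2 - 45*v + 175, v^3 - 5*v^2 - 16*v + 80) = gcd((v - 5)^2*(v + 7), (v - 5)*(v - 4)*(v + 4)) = v - 5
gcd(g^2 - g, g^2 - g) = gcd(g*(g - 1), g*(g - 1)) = g^2 - g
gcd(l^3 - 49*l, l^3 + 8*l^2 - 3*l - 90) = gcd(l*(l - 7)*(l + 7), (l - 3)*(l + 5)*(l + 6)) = 1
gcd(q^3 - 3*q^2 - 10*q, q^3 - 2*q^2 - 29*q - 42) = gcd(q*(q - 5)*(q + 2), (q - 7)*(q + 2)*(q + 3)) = q + 2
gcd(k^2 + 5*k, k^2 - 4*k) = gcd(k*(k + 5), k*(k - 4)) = k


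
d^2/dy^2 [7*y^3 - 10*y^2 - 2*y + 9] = 42*y - 20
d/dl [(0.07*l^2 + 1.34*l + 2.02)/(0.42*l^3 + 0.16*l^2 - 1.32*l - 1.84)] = (-0.0294*l^4 - 1.1256*l^3 - 2.852*l^2 - 0.904*l + 0.2008)/(0.1764*l^6 + 0.1344*l^5 - 1.0832*l^4 - 1.968*l^3 + 1.1536*l^2 + 4.8576*l + 3.3856)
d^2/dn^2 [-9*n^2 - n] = -18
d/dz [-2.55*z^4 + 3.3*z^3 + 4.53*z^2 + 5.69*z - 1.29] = -10.2*z^3 + 9.9*z^2 + 9.06*z + 5.69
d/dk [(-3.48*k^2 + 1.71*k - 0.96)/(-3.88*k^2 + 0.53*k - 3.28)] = (4.7904*k^2 + 15.3792*k - 5.1)/(15.0544*k^4 - 4.1128*k^3 + 25.7337*k^2 - 3.4768*k + 10.7584)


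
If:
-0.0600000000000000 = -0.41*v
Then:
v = 0.15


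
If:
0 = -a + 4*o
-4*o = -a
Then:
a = 4*o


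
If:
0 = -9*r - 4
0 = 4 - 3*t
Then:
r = -4/9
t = 4/3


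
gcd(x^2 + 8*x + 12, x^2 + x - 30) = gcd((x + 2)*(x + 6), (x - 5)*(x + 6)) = x + 6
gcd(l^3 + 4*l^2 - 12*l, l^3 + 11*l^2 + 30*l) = l^2 + 6*l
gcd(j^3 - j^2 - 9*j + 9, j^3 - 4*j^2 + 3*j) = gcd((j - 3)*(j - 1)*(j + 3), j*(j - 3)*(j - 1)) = j^2 - 4*j + 3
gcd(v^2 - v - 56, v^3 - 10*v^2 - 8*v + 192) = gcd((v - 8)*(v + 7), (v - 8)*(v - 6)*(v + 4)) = v - 8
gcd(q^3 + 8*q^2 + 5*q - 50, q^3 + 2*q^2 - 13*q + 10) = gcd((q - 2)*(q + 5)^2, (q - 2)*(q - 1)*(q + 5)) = q^2 + 3*q - 10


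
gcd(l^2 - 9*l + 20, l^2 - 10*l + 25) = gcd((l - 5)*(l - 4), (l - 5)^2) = l - 5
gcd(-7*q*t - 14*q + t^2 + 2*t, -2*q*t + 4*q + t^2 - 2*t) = 1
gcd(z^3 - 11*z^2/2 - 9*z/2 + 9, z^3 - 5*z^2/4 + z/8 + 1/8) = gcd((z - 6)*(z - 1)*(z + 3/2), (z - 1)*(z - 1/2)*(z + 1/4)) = z - 1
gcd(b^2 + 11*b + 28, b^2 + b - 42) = b + 7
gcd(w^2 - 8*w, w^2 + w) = w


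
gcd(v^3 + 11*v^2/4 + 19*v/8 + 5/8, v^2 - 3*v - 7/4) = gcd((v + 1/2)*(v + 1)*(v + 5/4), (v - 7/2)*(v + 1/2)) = v + 1/2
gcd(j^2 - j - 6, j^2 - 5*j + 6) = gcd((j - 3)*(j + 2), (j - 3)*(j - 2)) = j - 3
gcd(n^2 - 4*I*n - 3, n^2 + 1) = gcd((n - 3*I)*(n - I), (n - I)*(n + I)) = n - I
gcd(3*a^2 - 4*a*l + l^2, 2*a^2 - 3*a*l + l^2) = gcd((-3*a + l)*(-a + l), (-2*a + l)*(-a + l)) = a - l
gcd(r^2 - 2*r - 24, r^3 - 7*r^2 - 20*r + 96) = r + 4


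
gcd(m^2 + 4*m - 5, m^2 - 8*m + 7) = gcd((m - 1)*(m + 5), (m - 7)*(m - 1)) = m - 1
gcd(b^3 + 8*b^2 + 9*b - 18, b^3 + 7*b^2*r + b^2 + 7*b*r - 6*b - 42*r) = b + 3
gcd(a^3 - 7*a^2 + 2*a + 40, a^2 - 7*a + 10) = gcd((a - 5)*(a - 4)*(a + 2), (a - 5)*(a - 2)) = a - 5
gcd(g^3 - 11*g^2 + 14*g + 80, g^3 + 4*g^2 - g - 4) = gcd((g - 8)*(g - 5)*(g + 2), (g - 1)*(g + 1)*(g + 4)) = 1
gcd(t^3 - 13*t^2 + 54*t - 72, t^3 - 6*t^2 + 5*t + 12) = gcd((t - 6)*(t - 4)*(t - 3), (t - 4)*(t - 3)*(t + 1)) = t^2 - 7*t + 12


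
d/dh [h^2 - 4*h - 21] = 2*h - 4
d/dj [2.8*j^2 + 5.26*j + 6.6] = 5.6*j + 5.26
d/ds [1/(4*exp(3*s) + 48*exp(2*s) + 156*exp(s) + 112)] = 3*(-exp(2*s) - 8*exp(s) - 13)*exp(s)/(4*(exp(3*s) + 12*exp(2*s) + 39*exp(s) + 28)^2)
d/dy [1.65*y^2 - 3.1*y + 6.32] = 3.3*y - 3.1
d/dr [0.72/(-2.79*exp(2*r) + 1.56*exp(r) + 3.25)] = (4.0176*exp(r) - 1.1232)*exp(r)/(-2.79*exp(2*r) + 1.56*exp(r) + 3.25)^2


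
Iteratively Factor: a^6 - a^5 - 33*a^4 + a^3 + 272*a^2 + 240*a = (a)*(a^5 - a^4 - 33*a^3 + a^2 + 272*a + 240) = a*(a - 4)*(a^4 + 3*a^3 - 21*a^2 - 83*a - 60) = a*(a - 5)*(a - 4)*(a^3 + 8*a^2 + 19*a + 12) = a*(a - 5)*(a - 4)*(a + 1)*(a^2 + 7*a + 12) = a*(a - 5)*(a - 4)*(a + 1)*(a + 4)*(a + 3)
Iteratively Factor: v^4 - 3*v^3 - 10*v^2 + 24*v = (v)*(v^3 - 3*v^2 - 10*v + 24) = v*(v - 4)*(v^2 + v - 6) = v*(v - 4)*(v + 3)*(v - 2)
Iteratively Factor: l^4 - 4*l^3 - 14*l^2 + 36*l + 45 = (l + 1)*(l^3 - 5*l^2 - 9*l + 45) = (l + 1)*(l + 3)*(l^2 - 8*l + 15) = (l - 5)*(l + 1)*(l + 3)*(l - 3)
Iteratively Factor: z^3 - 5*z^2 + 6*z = (z - 3)*(z^2 - 2*z) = (z - 3)*(z - 2)*(z)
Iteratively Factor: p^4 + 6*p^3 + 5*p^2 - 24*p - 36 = (p - 2)*(p^3 + 8*p^2 + 21*p + 18) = (p - 2)*(p + 3)*(p^2 + 5*p + 6) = (p - 2)*(p + 2)*(p + 3)*(p + 3)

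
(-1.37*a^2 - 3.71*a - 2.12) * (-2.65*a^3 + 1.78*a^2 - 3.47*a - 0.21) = 3.6305*a^5 + 7.3929*a^4 + 3.7681*a^3 + 9.3878*a^2 + 8.1355*a + 0.4452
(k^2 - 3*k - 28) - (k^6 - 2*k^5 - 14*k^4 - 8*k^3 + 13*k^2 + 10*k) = -k^6 + 2*k^5 + 14*k^4 + 8*k^3 - 12*k^2 - 13*k - 28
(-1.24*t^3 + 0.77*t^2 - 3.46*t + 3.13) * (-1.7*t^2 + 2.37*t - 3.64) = 2.108*t^5 - 4.2478*t^4 + 12.2205*t^3 - 16.324*t^2 + 20.0125*t - 11.3932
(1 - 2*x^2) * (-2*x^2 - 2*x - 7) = 4*x^4 + 4*x^3 + 12*x^2 - 2*x - 7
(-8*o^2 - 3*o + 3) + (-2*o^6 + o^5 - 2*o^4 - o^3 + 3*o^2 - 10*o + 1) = -2*o^6 + o^5 - 2*o^4 - o^3 - 5*o^2 - 13*o + 4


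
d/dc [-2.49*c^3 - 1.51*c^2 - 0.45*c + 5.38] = -7.47*c^2 - 3.02*c - 0.45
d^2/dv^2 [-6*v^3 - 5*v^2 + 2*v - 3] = -36*v - 10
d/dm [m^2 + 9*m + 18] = 2*m + 9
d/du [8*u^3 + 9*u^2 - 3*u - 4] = 24*u^2 + 18*u - 3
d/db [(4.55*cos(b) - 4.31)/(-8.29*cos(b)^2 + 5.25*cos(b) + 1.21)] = (-37.7195*cos(b)^2 + 71.4598*cos(b) - 28.133)*sin(b)/(68.7241*cos(b)^4 - 87.045*cos(b)^3 + 7.5007*cos(b)^2 + 12.705*cos(b) + 1.4641)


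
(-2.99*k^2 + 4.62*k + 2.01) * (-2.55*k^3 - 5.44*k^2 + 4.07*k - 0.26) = 7.6245*k^5 + 4.4846*k^4 - 42.4276*k^3 + 8.6464*k^2 + 6.9795*k - 0.5226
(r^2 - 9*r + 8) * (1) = r^2 - 9*r + 8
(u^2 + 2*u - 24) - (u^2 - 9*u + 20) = 11*u - 44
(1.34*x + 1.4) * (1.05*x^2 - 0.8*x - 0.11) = 1.407*x^3 + 0.398*x^2 - 1.2674*x - 0.154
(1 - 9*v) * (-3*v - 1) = 27*v^2 + 6*v - 1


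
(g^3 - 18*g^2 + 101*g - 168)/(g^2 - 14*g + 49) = (g^2 - 11*g + 24)/(g - 7)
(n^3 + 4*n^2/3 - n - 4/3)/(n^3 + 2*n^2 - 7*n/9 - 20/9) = 3*(n + 1)/(3*n + 5)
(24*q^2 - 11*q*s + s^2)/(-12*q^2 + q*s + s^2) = (-8*q + s)/(4*q + s)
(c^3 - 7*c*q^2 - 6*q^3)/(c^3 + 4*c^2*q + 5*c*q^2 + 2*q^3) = (c - 3*q)/(c + q)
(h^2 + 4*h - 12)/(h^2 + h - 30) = (h - 2)/(h - 5)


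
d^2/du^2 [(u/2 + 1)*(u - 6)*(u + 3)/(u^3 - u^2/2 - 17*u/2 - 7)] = 4*(-u^3 - 87*u^2 + 207*u - 274)/(8*u^6 - 60*u^5 + 66*u^4 + 295*u^3 - 231*u^2 - 735*u - 343)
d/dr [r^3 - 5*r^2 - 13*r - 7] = 3*r^2 - 10*r - 13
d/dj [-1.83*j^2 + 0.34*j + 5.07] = 0.34 - 3.66*j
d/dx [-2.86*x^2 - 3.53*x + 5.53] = -5.72*x - 3.53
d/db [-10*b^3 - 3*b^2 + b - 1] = -30*b^2 - 6*b + 1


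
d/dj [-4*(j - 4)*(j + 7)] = -8*j - 12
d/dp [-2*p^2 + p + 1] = 1 - 4*p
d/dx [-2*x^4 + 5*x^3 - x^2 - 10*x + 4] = -8*x^3 + 15*x^2 - 2*x - 10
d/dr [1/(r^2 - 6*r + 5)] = 2*(3 - r)/(r^2 - 6*r + 5)^2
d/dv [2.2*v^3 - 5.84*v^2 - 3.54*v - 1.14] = 6.6*v^2 - 11.68*v - 3.54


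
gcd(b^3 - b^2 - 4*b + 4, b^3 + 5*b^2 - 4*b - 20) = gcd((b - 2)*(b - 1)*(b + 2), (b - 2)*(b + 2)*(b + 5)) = b^2 - 4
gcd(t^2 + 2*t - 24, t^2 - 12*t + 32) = t - 4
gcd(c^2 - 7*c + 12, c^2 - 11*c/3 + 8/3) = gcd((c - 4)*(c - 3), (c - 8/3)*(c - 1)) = 1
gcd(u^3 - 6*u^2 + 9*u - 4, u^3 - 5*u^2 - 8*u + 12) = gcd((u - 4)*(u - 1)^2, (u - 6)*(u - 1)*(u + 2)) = u - 1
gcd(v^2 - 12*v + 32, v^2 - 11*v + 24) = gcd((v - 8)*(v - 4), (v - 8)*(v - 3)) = v - 8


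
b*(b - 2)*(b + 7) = b^3 + 5*b^2 - 14*b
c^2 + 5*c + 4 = (c + 1)*(c + 4)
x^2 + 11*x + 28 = (x + 4)*(x + 7)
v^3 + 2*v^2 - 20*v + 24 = (v - 2)^2*(v + 6)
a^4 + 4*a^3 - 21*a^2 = a^2*(a - 3)*(a + 7)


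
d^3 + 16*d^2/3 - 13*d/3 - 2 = (d - 1)*(d + 1/3)*(d + 6)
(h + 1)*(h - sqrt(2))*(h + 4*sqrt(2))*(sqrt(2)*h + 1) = sqrt(2)*h^4 + sqrt(2)*h^3 + 7*h^3 - 5*sqrt(2)*h^2 + 7*h^2 - 8*h - 5*sqrt(2)*h - 8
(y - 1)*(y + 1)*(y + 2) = y^3 + 2*y^2 - y - 2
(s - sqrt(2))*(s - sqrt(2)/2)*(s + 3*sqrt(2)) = s^3 + 3*sqrt(2)*s^2/2 - 8*s + 3*sqrt(2)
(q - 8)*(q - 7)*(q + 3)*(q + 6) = q^4 - 6*q^3 - 61*q^2 + 234*q + 1008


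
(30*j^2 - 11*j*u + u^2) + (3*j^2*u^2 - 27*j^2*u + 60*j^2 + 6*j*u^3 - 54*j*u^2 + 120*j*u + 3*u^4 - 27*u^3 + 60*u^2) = 3*j^2*u^2 - 27*j^2*u + 90*j^2 + 6*j*u^3 - 54*j*u^2 + 109*j*u + 3*u^4 - 27*u^3 + 61*u^2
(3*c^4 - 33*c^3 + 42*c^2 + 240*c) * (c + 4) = 3*c^5 - 21*c^4 - 90*c^3 + 408*c^2 + 960*c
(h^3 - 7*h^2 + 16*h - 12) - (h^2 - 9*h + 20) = h^3 - 8*h^2 + 25*h - 32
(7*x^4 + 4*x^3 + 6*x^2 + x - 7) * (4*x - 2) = 28*x^5 + 2*x^4 + 16*x^3 - 8*x^2 - 30*x + 14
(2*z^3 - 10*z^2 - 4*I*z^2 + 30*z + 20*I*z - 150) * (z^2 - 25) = 2*z^5 - 10*z^4 - 4*I*z^4 - 20*z^3 + 20*I*z^3 + 100*z^2 + 100*I*z^2 - 750*z - 500*I*z + 3750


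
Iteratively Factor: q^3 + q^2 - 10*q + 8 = (q - 1)*(q^2 + 2*q - 8) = (q - 2)*(q - 1)*(q + 4)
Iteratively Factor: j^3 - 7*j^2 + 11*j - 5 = (j - 1)*(j^2 - 6*j + 5) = (j - 1)^2*(j - 5)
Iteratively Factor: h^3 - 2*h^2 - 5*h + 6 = (h - 1)*(h^2 - h - 6) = (h - 1)*(h + 2)*(h - 3)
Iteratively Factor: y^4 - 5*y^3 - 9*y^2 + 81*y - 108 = (y - 3)*(y^3 - 2*y^2 - 15*y + 36) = (y - 3)*(y + 4)*(y^2 - 6*y + 9) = (y - 3)^2*(y + 4)*(y - 3)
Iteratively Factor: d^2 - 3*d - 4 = (d + 1)*(d - 4)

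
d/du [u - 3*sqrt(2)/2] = 1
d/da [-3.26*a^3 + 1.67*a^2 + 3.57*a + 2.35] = -9.78*a^2 + 3.34*a + 3.57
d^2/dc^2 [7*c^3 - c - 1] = 42*c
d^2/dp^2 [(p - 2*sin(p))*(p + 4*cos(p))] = 2*p*sin(p) - 4*p*cos(p) - 8*sin(p) + 16*sin(2*p) - 4*cos(p) + 2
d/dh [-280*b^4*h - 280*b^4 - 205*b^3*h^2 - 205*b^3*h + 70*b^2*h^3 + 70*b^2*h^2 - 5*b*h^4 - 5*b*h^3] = 5*b*(-56*b^3 - 82*b^2*h - 41*b^2 + 42*b*h^2 + 28*b*h - 4*h^3 - 3*h^2)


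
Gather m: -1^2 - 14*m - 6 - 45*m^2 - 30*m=-45*m^2 - 44*m - 7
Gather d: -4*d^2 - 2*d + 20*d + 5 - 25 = -4*d^2 + 18*d - 20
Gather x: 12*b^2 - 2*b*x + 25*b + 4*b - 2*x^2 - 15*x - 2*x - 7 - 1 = 12*b^2 + 29*b - 2*x^2 + x*(-2*b - 17) - 8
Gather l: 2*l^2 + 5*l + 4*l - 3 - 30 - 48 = 2*l^2 + 9*l - 81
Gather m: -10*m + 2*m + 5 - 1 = 4 - 8*m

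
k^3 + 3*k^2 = k^2*(k + 3)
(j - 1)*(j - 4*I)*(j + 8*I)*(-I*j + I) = -I*j^4 + 4*j^3 + 2*I*j^3 - 8*j^2 - 33*I*j^2 + 4*j + 64*I*j - 32*I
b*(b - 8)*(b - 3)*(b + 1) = b^4 - 10*b^3 + 13*b^2 + 24*b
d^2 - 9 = (d - 3)*(d + 3)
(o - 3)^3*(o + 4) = o^4 - 5*o^3 - 9*o^2 + 81*o - 108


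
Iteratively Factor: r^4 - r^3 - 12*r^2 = (r + 3)*(r^3 - 4*r^2) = r*(r + 3)*(r^2 - 4*r) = r*(r - 4)*(r + 3)*(r)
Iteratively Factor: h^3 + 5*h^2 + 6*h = (h + 2)*(h^2 + 3*h) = h*(h + 2)*(h + 3)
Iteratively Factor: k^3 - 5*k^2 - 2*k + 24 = (k - 4)*(k^2 - k - 6) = (k - 4)*(k + 2)*(k - 3)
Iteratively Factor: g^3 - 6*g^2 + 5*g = (g - 5)*(g^2 - g) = g*(g - 5)*(g - 1)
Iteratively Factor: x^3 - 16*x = (x)*(x^2 - 16) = x*(x + 4)*(x - 4)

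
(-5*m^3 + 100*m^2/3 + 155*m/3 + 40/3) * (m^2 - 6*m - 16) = -5*m^5 + 190*m^4/3 - 205*m^3/3 - 830*m^2 - 2720*m/3 - 640/3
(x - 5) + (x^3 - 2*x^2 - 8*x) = x^3 - 2*x^2 - 7*x - 5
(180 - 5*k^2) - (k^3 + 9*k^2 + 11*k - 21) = -k^3 - 14*k^2 - 11*k + 201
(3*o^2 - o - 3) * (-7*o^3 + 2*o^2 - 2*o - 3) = -21*o^5 + 13*o^4 + 13*o^3 - 13*o^2 + 9*o + 9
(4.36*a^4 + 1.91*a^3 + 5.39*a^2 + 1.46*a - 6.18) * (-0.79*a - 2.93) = -3.4444*a^5 - 14.2837*a^4 - 9.8544*a^3 - 16.9461*a^2 + 0.6044*a + 18.1074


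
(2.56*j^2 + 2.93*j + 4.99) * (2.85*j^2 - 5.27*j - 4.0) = 7.296*j^4 - 5.1407*j^3 - 11.4596*j^2 - 38.0173*j - 19.96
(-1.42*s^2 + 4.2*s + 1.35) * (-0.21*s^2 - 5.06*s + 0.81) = 0.2982*s^4 + 6.3032*s^3 - 22.6857*s^2 - 3.429*s + 1.0935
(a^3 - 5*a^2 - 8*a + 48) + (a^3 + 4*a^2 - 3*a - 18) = 2*a^3 - a^2 - 11*a + 30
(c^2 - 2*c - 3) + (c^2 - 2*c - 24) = 2*c^2 - 4*c - 27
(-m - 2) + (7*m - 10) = 6*m - 12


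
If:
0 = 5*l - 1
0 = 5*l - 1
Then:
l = 1/5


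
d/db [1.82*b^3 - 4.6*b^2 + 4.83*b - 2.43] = 5.46*b^2 - 9.2*b + 4.83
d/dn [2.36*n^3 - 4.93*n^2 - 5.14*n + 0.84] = 7.08*n^2 - 9.86*n - 5.14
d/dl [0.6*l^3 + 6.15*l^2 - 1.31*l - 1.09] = 1.8*l^2 + 12.3*l - 1.31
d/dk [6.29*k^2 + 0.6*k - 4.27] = 12.58*k + 0.6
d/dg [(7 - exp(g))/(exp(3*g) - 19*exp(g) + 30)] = ((exp(g) - 7)*(3*exp(2*g) - 19) - exp(3*g) + 19*exp(g) - 30)*exp(g)/(exp(3*g) - 19*exp(g) + 30)^2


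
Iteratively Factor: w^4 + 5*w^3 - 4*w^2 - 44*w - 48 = (w + 4)*(w^3 + w^2 - 8*w - 12) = (w + 2)*(w + 4)*(w^2 - w - 6) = (w - 3)*(w + 2)*(w + 4)*(w + 2)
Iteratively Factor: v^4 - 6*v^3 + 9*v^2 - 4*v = (v)*(v^3 - 6*v^2 + 9*v - 4) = v*(v - 1)*(v^2 - 5*v + 4) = v*(v - 1)^2*(v - 4)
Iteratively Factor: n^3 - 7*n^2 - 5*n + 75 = (n + 3)*(n^2 - 10*n + 25) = (n - 5)*(n + 3)*(n - 5)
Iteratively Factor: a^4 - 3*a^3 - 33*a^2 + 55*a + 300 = (a - 5)*(a^3 + 2*a^2 - 23*a - 60) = (a - 5)^2*(a^2 + 7*a + 12) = (a - 5)^2*(a + 3)*(a + 4)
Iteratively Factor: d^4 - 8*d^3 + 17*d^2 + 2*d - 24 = (d - 3)*(d^3 - 5*d^2 + 2*d + 8) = (d - 4)*(d - 3)*(d^2 - d - 2) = (d - 4)*(d - 3)*(d - 2)*(d + 1)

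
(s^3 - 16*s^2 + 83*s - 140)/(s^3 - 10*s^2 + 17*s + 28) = (s - 5)/(s + 1)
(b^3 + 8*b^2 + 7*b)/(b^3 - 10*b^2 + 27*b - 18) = b*(b^2 + 8*b + 7)/(b^3 - 10*b^2 + 27*b - 18)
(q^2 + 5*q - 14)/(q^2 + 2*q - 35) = (q - 2)/(q - 5)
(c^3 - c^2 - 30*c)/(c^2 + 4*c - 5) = c*(c - 6)/(c - 1)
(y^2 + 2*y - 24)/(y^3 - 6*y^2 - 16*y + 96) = (y + 6)/(y^2 - 2*y - 24)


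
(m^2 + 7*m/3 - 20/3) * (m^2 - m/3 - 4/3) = m^4 + 2*m^3 - 79*m^2/9 - 8*m/9 + 80/9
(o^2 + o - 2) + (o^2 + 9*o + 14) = 2*o^2 + 10*o + 12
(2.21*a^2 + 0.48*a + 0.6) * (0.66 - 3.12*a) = -6.8952*a^3 - 0.0389999999999999*a^2 - 1.5552*a + 0.396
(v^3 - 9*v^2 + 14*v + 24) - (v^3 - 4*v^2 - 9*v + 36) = -5*v^2 + 23*v - 12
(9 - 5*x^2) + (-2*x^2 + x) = -7*x^2 + x + 9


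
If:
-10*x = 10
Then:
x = -1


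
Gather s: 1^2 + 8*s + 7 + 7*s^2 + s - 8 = 7*s^2 + 9*s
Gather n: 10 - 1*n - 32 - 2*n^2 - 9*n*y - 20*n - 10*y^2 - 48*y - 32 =-2*n^2 + n*(-9*y - 21) - 10*y^2 - 48*y - 54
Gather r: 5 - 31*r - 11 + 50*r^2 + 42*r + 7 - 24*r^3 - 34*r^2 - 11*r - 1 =-24*r^3 + 16*r^2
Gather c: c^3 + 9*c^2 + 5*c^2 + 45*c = c^3 + 14*c^2 + 45*c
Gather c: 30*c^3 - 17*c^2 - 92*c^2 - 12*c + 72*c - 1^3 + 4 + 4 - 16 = 30*c^3 - 109*c^2 + 60*c - 9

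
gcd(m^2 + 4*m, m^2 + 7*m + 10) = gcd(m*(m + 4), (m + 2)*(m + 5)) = 1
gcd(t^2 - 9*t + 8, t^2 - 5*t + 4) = t - 1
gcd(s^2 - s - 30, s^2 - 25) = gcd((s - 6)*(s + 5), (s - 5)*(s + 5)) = s + 5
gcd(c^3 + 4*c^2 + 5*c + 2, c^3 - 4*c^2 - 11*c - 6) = c^2 + 2*c + 1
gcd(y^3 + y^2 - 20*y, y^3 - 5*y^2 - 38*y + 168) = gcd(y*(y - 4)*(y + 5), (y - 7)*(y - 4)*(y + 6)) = y - 4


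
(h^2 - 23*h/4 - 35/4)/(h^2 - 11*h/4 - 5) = (h - 7)/(h - 4)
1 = 1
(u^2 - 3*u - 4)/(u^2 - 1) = (u - 4)/(u - 1)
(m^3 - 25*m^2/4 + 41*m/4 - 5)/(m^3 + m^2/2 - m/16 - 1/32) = 8*(4*m^3 - 25*m^2 + 41*m - 20)/(32*m^3 + 16*m^2 - 2*m - 1)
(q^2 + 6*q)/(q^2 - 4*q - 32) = q*(q + 6)/(q^2 - 4*q - 32)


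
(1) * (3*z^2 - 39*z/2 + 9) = 3*z^2 - 39*z/2 + 9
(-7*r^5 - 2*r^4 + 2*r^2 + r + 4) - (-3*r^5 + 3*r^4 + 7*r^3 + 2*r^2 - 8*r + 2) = -4*r^5 - 5*r^4 - 7*r^3 + 9*r + 2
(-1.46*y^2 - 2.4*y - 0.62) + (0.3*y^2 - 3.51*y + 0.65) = -1.16*y^2 - 5.91*y + 0.03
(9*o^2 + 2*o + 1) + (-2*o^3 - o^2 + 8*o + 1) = -2*o^3 + 8*o^2 + 10*o + 2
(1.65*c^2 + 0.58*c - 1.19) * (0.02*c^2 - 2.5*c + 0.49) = 0.033*c^4 - 4.1134*c^3 - 0.6653*c^2 + 3.2592*c - 0.5831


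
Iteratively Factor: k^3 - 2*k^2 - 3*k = (k - 3)*(k^2 + k) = (k - 3)*(k + 1)*(k)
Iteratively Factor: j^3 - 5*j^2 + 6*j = (j)*(j^2 - 5*j + 6) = j*(j - 2)*(j - 3)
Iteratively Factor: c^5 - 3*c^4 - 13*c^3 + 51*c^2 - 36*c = (c - 3)*(c^4 - 13*c^2 + 12*c) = c*(c - 3)*(c^3 - 13*c + 12) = c*(c - 3)^2*(c^2 + 3*c - 4) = c*(c - 3)^2*(c - 1)*(c + 4)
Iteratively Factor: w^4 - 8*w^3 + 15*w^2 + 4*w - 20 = (w + 1)*(w^3 - 9*w^2 + 24*w - 20) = (w - 5)*(w + 1)*(w^2 - 4*w + 4) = (w - 5)*(w - 2)*(w + 1)*(w - 2)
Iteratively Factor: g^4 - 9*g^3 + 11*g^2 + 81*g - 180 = (g - 4)*(g^3 - 5*g^2 - 9*g + 45) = (g - 4)*(g + 3)*(g^2 - 8*g + 15) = (g - 4)*(g - 3)*(g + 3)*(g - 5)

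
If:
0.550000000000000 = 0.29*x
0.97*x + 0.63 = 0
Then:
No Solution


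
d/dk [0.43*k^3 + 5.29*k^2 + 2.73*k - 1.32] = 1.29*k^2 + 10.58*k + 2.73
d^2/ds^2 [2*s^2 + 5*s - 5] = 4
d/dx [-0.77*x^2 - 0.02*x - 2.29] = -1.54*x - 0.02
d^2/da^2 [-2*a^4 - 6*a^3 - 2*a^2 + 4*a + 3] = -24*a^2 - 36*a - 4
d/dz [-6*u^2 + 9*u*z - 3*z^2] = 9*u - 6*z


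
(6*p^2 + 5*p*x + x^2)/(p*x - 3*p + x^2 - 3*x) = (6*p^2 + 5*p*x + x^2)/(p*x - 3*p + x^2 - 3*x)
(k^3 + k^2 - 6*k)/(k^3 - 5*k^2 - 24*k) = (k - 2)/(k - 8)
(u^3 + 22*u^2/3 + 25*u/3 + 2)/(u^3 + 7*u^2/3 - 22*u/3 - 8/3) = (u^2 + 7*u + 6)/(u^2 + 2*u - 8)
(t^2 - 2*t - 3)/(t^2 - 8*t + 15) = (t + 1)/(t - 5)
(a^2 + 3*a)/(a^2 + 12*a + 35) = a*(a + 3)/(a^2 + 12*a + 35)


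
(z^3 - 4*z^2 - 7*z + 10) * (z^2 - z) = z^5 - 5*z^4 - 3*z^3 + 17*z^2 - 10*z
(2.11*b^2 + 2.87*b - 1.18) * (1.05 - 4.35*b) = -9.1785*b^3 - 10.269*b^2 + 8.1465*b - 1.239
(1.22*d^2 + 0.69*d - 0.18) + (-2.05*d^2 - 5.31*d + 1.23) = -0.83*d^2 - 4.62*d + 1.05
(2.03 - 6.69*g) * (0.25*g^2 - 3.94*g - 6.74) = -1.6725*g^3 + 26.8661*g^2 + 37.0924*g - 13.6822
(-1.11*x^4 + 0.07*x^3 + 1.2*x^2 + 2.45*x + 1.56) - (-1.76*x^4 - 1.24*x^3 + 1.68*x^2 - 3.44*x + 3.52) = 0.65*x^4 + 1.31*x^3 - 0.48*x^2 + 5.89*x - 1.96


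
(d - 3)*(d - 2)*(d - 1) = d^3 - 6*d^2 + 11*d - 6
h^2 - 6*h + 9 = (h - 3)^2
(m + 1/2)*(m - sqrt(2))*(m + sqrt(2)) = m^3 + m^2/2 - 2*m - 1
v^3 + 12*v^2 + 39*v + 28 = (v + 1)*(v + 4)*(v + 7)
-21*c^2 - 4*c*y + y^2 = (-7*c + y)*(3*c + y)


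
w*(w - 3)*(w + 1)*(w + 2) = w^4 - 7*w^2 - 6*w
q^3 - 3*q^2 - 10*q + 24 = (q - 4)*(q - 2)*(q + 3)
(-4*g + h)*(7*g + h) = -28*g^2 + 3*g*h + h^2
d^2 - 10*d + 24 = (d - 6)*(d - 4)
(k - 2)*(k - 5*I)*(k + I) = k^3 - 2*k^2 - 4*I*k^2 + 5*k + 8*I*k - 10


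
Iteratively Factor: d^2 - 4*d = (d)*(d - 4)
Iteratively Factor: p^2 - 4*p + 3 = (p - 3)*(p - 1)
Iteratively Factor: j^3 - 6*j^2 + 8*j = (j)*(j^2 - 6*j + 8) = j*(j - 2)*(j - 4)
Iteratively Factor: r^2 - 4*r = (r - 4)*(r)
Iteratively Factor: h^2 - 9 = (h + 3)*(h - 3)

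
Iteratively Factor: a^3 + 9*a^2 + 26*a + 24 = (a + 3)*(a^2 + 6*a + 8) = (a + 2)*(a + 3)*(a + 4)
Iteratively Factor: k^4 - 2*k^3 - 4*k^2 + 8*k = (k - 2)*(k^3 - 4*k) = k*(k - 2)*(k^2 - 4) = k*(k - 2)^2*(k + 2)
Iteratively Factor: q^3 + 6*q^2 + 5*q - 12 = (q - 1)*(q^2 + 7*q + 12) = (q - 1)*(q + 3)*(q + 4)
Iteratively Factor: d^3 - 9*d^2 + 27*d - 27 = (d - 3)*(d^2 - 6*d + 9) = (d - 3)^2*(d - 3)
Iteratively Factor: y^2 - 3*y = (y - 3)*(y)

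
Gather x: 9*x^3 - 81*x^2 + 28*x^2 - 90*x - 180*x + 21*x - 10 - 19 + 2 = 9*x^3 - 53*x^2 - 249*x - 27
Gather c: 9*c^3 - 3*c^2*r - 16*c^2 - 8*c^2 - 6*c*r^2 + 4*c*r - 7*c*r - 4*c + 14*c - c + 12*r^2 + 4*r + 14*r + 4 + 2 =9*c^3 + c^2*(-3*r - 24) + c*(-6*r^2 - 3*r + 9) + 12*r^2 + 18*r + 6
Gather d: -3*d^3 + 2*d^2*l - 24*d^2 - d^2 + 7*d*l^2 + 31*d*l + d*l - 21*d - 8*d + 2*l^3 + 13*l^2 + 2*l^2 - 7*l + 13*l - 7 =-3*d^3 + d^2*(2*l - 25) + d*(7*l^2 + 32*l - 29) + 2*l^3 + 15*l^2 + 6*l - 7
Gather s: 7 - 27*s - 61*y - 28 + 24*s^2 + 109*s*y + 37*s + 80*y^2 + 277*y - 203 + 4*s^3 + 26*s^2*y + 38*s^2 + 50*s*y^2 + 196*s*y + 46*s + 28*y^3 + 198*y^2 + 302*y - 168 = 4*s^3 + s^2*(26*y + 62) + s*(50*y^2 + 305*y + 56) + 28*y^3 + 278*y^2 + 518*y - 392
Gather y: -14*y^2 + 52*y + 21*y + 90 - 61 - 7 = -14*y^2 + 73*y + 22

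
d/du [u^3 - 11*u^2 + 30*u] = 3*u^2 - 22*u + 30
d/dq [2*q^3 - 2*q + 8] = 6*q^2 - 2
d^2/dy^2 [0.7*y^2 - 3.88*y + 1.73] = 1.40000000000000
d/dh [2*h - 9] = 2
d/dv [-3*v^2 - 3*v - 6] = -6*v - 3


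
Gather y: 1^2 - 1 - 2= -2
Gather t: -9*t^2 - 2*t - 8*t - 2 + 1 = -9*t^2 - 10*t - 1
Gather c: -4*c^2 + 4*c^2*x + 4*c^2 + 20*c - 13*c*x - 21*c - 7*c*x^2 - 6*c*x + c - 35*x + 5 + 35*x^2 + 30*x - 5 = 4*c^2*x + c*(-7*x^2 - 19*x) + 35*x^2 - 5*x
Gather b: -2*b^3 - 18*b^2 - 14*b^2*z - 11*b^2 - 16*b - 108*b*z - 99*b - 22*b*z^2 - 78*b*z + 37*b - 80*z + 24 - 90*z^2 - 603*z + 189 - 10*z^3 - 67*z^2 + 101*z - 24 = -2*b^3 + b^2*(-14*z - 29) + b*(-22*z^2 - 186*z - 78) - 10*z^3 - 157*z^2 - 582*z + 189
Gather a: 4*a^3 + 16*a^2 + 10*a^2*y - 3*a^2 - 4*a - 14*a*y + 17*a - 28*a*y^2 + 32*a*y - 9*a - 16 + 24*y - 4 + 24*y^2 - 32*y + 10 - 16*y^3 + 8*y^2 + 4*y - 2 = 4*a^3 + a^2*(10*y + 13) + a*(-28*y^2 + 18*y + 4) - 16*y^3 + 32*y^2 - 4*y - 12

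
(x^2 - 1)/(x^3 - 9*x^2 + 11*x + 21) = (x - 1)/(x^2 - 10*x + 21)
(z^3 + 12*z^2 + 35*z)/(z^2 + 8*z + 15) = z*(z + 7)/(z + 3)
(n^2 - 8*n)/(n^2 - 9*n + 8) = n/(n - 1)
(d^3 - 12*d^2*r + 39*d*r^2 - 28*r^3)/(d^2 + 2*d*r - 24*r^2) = (d^2 - 8*d*r + 7*r^2)/(d + 6*r)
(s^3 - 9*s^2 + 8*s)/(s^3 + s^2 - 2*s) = (s - 8)/(s + 2)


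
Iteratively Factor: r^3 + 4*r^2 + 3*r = (r + 1)*(r^2 + 3*r) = (r + 1)*(r + 3)*(r)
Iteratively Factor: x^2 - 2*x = (x - 2)*(x)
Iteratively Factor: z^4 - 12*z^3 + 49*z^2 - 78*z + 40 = (z - 1)*(z^3 - 11*z^2 + 38*z - 40) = (z - 4)*(z - 1)*(z^2 - 7*z + 10) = (z - 5)*(z - 4)*(z - 1)*(z - 2)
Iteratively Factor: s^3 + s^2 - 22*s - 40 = (s + 4)*(s^2 - 3*s - 10) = (s + 2)*(s + 4)*(s - 5)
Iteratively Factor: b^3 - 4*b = (b - 2)*(b^2 + 2*b) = b*(b - 2)*(b + 2)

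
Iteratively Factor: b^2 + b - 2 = (b - 1)*(b + 2)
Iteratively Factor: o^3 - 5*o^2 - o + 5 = (o - 5)*(o^2 - 1) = (o - 5)*(o - 1)*(o + 1)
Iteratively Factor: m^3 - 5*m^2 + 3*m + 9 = (m - 3)*(m^2 - 2*m - 3) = (m - 3)*(m + 1)*(m - 3)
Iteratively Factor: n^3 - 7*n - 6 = (n + 1)*(n^2 - n - 6) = (n + 1)*(n + 2)*(n - 3)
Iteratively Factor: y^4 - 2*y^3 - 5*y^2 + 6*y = (y - 1)*(y^3 - y^2 - 6*y) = (y - 1)*(y + 2)*(y^2 - 3*y) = y*(y - 1)*(y + 2)*(y - 3)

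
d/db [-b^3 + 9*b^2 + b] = -3*b^2 + 18*b + 1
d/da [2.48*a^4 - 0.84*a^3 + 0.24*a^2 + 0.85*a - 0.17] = 9.92*a^3 - 2.52*a^2 + 0.48*a + 0.85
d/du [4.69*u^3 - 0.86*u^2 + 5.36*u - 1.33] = 14.07*u^2 - 1.72*u + 5.36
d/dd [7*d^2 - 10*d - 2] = 14*d - 10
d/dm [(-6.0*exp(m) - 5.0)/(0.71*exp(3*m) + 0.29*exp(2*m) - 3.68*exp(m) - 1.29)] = (8.52*exp(3*m) + 12.39*exp(2*m) + 2.9*exp(m) - 10.66)*exp(m)/(0.5041*exp(6*m) + 0.4118*exp(5*m) - 5.1415*exp(4*m) - 3.9662*exp(3*m) + 12.7942*exp(2*m) + 9.4944*exp(m) + 1.6641)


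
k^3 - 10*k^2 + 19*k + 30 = (k - 6)*(k - 5)*(k + 1)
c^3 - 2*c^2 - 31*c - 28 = (c - 7)*(c + 1)*(c + 4)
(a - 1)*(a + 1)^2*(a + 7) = a^4 + 8*a^3 + 6*a^2 - 8*a - 7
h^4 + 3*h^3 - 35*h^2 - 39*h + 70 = (h - 5)*(h - 1)*(h + 2)*(h + 7)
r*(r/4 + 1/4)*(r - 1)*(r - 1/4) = r^4/4 - r^3/16 - r^2/4 + r/16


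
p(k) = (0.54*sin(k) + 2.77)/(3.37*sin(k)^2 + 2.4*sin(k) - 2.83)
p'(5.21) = 0.60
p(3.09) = -1.04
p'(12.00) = 0.11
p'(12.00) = 0.11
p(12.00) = -0.79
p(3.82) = -0.81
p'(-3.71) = 50.11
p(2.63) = -3.58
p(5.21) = -0.98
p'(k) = (-6.74*sin(k)*cos(k) - 2.4*cos(k))*(0.54*sin(k) + 2.77)/(3.37*sin(k)^2 + 2.4*sin(k) - 2.83)^2 + 0.54*cos(k)/(3.37*sin(k)^2 + 2.4*sin(k) - 2.83)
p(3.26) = -0.88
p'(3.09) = 1.26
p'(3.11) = 1.16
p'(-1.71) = -0.33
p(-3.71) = -5.45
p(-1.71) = -1.18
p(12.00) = -0.79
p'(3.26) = 0.63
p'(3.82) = -0.24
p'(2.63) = 21.56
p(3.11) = -1.01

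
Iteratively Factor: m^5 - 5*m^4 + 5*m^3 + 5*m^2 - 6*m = (m - 2)*(m^4 - 3*m^3 - m^2 + 3*m) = m*(m - 2)*(m^3 - 3*m^2 - m + 3) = m*(m - 2)*(m - 1)*(m^2 - 2*m - 3) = m*(m - 3)*(m - 2)*(m - 1)*(m + 1)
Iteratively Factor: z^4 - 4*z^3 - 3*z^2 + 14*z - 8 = (z - 1)*(z^3 - 3*z^2 - 6*z + 8) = (z - 4)*(z - 1)*(z^2 + z - 2) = (z - 4)*(z - 1)^2*(z + 2)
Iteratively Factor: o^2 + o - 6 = (o - 2)*(o + 3)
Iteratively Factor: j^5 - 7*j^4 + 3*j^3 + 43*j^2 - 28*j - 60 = (j + 2)*(j^4 - 9*j^3 + 21*j^2 + j - 30) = (j - 2)*(j + 2)*(j^3 - 7*j^2 + 7*j + 15) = (j - 3)*(j - 2)*(j + 2)*(j^2 - 4*j - 5) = (j - 5)*(j - 3)*(j - 2)*(j + 2)*(j + 1)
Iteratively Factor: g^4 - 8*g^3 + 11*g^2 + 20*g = (g + 1)*(g^3 - 9*g^2 + 20*g) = (g - 5)*(g + 1)*(g^2 - 4*g) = g*(g - 5)*(g + 1)*(g - 4)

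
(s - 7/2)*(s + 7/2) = s^2 - 49/4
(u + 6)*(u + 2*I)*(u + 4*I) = u^3 + 6*u^2 + 6*I*u^2 - 8*u + 36*I*u - 48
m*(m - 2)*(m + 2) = m^3 - 4*m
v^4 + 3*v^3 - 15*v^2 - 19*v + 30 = (v - 3)*(v - 1)*(v + 2)*(v + 5)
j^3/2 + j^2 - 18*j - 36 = (j/2 + 1)*(j - 6)*(j + 6)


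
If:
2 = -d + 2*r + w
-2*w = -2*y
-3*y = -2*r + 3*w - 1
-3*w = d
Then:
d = -9/10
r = 2/5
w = 3/10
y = 3/10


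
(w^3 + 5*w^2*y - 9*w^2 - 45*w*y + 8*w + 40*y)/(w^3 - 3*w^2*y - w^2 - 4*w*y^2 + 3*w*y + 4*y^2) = (-w^2 - 5*w*y + 8*w + 40*y)/(-w^2 + 3*w*y + 4*y^2)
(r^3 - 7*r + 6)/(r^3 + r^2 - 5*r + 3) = (r - 2)/(r - 1)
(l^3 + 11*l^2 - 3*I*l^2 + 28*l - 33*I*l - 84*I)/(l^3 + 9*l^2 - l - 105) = (l^2 + l*(4 - 3*I) - 12*I)/(l^2 + 2*l - 15)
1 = 1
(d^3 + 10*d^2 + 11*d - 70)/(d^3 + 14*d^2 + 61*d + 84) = (d^2 + 3*d - 10)/(d^2 + 7*d + 12)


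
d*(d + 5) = d^2 + 5*d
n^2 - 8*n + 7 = (n - 7)*(n - 1)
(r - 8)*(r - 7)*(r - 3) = r^3 - 18*r^2 + 101*r - 168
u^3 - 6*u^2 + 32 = (u - 4)^2*(u + 2)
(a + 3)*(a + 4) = a^2 + 7*a + 12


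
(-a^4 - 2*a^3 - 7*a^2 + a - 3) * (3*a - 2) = -3*a^5 - 4*a^4 - 17*a^3 + 17*a^2 - 11*a + 6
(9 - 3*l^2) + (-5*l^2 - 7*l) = -8*l^2 - 7*l + 9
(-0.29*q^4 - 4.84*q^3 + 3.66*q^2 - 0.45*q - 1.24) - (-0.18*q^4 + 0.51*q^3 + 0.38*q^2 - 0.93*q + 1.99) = -0.11*q^4 - 5.35*q^3 + 3.28*q^2 + 0.48*q - 3.23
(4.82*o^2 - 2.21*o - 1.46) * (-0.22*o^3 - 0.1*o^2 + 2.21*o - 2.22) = -1.0604*o^5 + 0.00419999999999998*o^4 + 11.1944*o^3 - 15.4385*o^2 + 1.6796*o + 3.2412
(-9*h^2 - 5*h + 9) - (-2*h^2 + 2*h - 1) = -7*h^2 - 7*h + 10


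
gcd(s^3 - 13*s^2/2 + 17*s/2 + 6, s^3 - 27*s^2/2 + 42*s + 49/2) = s + 1/2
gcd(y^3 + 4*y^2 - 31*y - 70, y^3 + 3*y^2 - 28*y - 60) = y^2 - 3*y - 10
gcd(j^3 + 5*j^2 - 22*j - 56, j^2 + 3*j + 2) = j + 2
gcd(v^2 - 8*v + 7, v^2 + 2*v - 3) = v - 1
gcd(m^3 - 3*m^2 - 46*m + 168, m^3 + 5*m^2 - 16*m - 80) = m - 4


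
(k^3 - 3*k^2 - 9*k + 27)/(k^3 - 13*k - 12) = (k^2 - 6*k + 9)/(k^2 - 3*k - 4)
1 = 1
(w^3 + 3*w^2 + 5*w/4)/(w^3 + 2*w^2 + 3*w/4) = (2*w + 5)/(2*w + 3)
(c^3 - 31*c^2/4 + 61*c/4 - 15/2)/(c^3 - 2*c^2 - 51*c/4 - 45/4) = (4*c^2 - 11*c + 6)/(4*c^2 + 12*c + 9)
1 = 1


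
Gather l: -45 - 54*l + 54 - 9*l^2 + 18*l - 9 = -9*l^2 - 36*l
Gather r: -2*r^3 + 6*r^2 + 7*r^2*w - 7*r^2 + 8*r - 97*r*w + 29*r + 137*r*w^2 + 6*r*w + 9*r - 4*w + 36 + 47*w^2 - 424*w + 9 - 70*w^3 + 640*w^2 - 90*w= -2*r^3 + r^2*(7*w - 1) + r*(137*w^2 - 91*w + 46) - 70*w^3 + 687*w^2 - 518*w + 45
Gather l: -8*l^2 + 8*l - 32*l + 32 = -8*l^2 - 24*l + 32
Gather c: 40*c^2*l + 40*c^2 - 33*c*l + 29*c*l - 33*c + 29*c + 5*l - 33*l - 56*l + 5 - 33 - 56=c^2*(40*l + 40) + c*(-4*l - 4) - 84*l - 84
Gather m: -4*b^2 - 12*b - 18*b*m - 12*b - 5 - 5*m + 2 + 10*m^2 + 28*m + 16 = -4*b^2 - 24*b + 10*m^2 + m*(23 - 18*b) + 13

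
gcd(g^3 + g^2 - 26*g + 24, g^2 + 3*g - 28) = g - 4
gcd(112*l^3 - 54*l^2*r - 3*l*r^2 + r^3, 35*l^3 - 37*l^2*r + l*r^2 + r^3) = 7*l + r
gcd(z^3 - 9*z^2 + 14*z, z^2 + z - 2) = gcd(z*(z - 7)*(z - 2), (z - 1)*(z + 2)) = 1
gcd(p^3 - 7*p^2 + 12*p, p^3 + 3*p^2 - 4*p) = p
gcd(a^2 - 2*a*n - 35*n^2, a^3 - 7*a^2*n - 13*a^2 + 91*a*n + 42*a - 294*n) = a - 7*n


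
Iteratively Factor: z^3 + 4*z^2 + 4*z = (z + 2)*(z^2 + 2*z) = (z + 2)^2*(z)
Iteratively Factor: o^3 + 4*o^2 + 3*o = (o + 1)*(o^2 + 3*o) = (o + 1)*(o + 3)*(o)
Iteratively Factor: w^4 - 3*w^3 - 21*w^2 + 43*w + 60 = (w + 1)*(w^3 - 4*w^2 - 17*w + 60) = (w - 3)*(w + 1)*(w^2 - w - 20) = (w - 3)*(w + 1)*(w + 4)*(w - 5)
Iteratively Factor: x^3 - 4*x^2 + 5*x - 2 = (x - 1)*(x^2 - 3*x + 2) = (x - 2)*(x - 1)*(x - 1)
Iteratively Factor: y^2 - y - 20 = (y + 4)*(y - 5)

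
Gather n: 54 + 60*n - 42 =60*n + 12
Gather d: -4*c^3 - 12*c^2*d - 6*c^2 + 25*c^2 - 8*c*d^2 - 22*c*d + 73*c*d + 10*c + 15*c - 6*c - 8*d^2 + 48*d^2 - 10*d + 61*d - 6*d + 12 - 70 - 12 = -4*c^3 + 19*c^2 + 19*c + d^2*(40 - 8*c) + d*(-12*c^2 + 51*c + 45) - 70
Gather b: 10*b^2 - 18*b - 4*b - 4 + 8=10*b^2 - 22*b + 4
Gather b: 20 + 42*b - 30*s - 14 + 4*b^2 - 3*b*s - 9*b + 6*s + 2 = 4*b^2 + b*(33 - 3*s) - 24*s + 8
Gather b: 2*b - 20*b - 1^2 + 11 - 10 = -18*b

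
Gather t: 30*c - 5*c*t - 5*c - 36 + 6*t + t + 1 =25*c + t*(7 - 5*c) - 35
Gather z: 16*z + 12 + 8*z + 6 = 24*z + 18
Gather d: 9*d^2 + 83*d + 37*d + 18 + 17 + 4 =9*d^2 + 120*d + 39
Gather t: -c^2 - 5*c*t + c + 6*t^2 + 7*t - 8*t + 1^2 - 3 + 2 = -c^2 + c + 6*t^2 + t*(-5*c - 1)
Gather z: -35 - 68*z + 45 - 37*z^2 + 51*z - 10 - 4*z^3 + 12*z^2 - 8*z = -4*z^3 - 25*z^2 - 25*z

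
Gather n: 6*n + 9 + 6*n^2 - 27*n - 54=6*n^2 - 21*n - 45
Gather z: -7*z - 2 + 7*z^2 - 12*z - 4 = 7*z^2 - 19*z - 6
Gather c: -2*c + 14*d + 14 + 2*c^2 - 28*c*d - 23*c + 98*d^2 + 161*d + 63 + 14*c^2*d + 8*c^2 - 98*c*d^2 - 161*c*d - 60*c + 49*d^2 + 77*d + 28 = c^2*(14*d + 10) + c*(-98*d^2 - 189*d - 85) + 147*d^2 + 252*d + 105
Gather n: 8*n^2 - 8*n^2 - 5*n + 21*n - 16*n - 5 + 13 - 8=0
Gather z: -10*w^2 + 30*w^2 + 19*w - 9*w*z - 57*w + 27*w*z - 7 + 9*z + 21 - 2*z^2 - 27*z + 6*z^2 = 20*w^2 - 38*w + 4*z^2 + z*(18*w - 18) + 14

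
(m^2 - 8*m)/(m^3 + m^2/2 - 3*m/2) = 2*(m - 8)/(2*m^2 + m - 3)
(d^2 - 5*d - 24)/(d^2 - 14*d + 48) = (d + 3)/(d - 6)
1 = 1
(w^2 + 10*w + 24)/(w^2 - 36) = (w + 4)/(w - 6)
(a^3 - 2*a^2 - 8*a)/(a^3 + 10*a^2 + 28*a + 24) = a*(a - 4)/(a^2 + 8*a + 12)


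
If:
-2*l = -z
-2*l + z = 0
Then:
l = z/2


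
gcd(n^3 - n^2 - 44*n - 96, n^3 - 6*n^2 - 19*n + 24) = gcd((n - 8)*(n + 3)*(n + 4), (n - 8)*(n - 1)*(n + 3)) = n^2 - 5*n - 24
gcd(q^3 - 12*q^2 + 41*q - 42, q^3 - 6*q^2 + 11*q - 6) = q^2 - 5*q + 6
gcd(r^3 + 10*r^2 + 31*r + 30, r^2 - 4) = r + 2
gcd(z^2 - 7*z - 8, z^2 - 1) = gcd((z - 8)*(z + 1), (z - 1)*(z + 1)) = z + 1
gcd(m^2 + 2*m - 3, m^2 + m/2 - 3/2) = m - 1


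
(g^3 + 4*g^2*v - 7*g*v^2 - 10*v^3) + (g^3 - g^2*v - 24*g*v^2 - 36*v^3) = 2*g^3 + 3*g^2*v - 31*g*v^2 - 46*v^3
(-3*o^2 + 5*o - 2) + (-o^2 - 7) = -4*o^2 + 5*o - 9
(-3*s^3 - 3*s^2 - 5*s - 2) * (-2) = 6*s^3 + 6*s^2 + 10*s + 4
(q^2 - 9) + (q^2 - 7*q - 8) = 2*q^2 - 7*q - 17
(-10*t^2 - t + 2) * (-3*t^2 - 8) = 30*t^4 + 3*t^3 + 74*t^2 + 8*t - 16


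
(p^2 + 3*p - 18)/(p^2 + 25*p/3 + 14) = 3*(p - 3)/(3*p + 7)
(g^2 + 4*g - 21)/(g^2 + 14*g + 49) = (g - 3)/(g + 7)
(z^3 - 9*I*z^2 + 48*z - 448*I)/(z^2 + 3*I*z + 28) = (z^2 - 16*I*z - 64)/(z - 4*I)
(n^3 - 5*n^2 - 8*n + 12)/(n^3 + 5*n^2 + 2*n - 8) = (n - 6)/(n + 4)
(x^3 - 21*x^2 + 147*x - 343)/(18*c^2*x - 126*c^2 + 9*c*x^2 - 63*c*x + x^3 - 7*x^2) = (x^2 - 14*x + 49)/(18*c^2 + 9*c*x + x^2)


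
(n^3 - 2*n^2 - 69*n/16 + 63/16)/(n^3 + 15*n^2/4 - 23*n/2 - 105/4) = (n - 3/4)/(n + 5)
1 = 1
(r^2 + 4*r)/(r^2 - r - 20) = r/(r - 5)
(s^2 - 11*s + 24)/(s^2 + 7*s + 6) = (s^2 - 11*s + 24)/(s^2 + 7*s + 6)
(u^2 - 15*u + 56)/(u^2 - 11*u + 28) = (u - 8)/(u - 4)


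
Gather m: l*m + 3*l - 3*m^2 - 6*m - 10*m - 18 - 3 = 3*l - 3*m^2 + m*(l - 16) - 21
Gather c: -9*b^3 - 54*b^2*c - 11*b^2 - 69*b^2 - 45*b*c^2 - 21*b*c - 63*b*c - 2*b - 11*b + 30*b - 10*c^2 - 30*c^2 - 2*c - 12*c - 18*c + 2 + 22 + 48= -9*b^3 - 80*b^2 + 17*b + c^2*(-45*b - 40) + c*(-54*b^2 - 84*b - 32) + 72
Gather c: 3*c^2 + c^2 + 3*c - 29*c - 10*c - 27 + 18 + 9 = 4*c^2 - 36*c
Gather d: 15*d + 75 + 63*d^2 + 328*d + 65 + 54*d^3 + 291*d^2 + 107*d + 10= 54*d^3 + 354*d^2 + 450*d + 150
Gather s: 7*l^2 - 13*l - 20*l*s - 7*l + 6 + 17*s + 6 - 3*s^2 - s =7*l^2 - 20*l - 3*s^2 + s*(16 - 20*l) + 12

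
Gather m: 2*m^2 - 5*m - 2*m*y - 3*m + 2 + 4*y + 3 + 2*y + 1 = 2*m^2 + m*(-2*y - 8) + 6*y + 6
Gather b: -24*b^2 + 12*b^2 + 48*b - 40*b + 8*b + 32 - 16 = -12*b^2 + 16*b + 16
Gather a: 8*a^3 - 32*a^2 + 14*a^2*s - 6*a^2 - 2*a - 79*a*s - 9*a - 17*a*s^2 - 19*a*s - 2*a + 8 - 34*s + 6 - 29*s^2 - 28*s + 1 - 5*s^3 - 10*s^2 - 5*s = 8*a^3 + a^2*(14*s - 38) + a*(-17*s^2 - 98*s - 13) - 5*s^3 - 39*s^2 - 67*s + 15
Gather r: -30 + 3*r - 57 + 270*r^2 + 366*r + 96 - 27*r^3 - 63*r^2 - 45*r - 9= -27*r^3 + 207*r^2 + 324*r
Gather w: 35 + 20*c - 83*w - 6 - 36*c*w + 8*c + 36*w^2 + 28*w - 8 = 28*c + 36*w^2 + w*(-36*c - 55) + 21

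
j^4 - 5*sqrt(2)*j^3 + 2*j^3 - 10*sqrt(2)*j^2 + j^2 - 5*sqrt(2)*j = j*(j + 1)^2*(j - 5*sqrt(2))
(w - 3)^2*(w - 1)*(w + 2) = w^4 - 5*w^3 + w^2 + 21*w - 18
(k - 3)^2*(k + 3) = k^3 - 3*k^2 - 9*k + 27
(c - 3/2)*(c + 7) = c^2 + 11*c/2 - 21/2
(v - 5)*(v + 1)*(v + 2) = v^3 - 2*v^2 - 13*v - 10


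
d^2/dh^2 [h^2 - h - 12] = 2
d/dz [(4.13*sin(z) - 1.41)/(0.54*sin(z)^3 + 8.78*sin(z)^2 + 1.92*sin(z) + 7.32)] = (-4.4604*sin(z)^3 - 33.9772*sin(z)^2 + 24.7596*sin(z) + 32.9388)*cos(z)/(0.2916*sin(z)^6 + 9.4824*sin(z)^5 + 79.162*sin(z)^4 + 41.6208*sin(z)^3 + 132.2256*sin(z)^2 + 28.1088*sin(z) + 53.5824)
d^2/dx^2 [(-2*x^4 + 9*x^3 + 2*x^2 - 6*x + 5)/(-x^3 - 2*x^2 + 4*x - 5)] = 8*(8*x^6 - 42*x^5 + 102*x^4 - 88*x^3 + 180*x^2 - 165*x + 10)/(x^9 + 6*x^8 - 25*x^6 + 60*x^5 + 36*x^4 - 229*x^3 + 390*x^2 - 300*x + 125)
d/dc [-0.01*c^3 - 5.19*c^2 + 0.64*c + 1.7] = -0.03*c^2 - 10.38*c + 0.64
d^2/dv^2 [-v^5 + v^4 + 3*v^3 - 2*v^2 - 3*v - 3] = -20*v^3 + 12*v^2 + 18*v - 4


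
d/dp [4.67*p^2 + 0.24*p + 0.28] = 9.34*p + 0.24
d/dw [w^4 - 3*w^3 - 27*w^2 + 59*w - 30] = 4*w^3 - 9*w^2 - 54*w + 59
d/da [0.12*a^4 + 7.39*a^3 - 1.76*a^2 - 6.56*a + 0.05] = 0.48*a^3 + 22.17*a^2 - 3.52*a - 6.56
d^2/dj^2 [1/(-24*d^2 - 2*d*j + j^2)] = 2*(-24*d^2 - 2*d*j + j^2 - 4*(d - j)^2)/(24*d^2 + 2*d*j - j^2)^3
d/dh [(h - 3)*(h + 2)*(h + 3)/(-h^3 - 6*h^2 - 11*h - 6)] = -4/(h^2 + 2*h + 1)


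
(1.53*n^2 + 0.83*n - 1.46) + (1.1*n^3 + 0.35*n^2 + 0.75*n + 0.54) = 1.1*n^3 + 1.88*n^2 + 1.58*n - 0.92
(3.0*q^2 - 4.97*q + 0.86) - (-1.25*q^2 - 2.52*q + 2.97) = 4.25*q^2 - 2.45*q - 2.11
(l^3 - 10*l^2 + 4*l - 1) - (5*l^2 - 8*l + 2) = l^3 - 15*l^2 + 12*l - 3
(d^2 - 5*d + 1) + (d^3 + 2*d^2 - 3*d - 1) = d^3 + 3*d^2 - 8*d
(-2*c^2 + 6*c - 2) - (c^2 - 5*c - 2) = -3*c^2 + 11*c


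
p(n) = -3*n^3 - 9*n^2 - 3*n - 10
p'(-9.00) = -570.00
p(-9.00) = 1475.00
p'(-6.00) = -219.00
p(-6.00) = 332.00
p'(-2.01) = -3.18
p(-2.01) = -15.97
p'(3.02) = -139.44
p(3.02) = -183.77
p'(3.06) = -142.35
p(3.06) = -189.41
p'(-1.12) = 5.87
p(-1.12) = -13.71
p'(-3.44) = -47.58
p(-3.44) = 15.94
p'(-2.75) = -21.56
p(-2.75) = -7.42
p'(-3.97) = -73.39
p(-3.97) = 47.77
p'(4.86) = -303.06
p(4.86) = -581.53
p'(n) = -9*n^2 - 18*n - 3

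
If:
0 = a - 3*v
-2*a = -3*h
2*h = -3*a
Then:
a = 0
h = 0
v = 0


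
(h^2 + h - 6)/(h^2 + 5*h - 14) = (h + 3)/(h + 7)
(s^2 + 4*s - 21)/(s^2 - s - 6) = (s + 7)/(s + 2)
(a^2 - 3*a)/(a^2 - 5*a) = (a - 3)/(a - 5)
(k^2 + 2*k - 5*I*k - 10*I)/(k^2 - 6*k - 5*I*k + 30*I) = (k + 2)/(k - 6)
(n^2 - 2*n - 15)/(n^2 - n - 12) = (n - 5)/(n - 4)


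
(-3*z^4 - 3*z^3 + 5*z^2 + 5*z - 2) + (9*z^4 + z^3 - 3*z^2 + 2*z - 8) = 6*z^4 - 2*z^3 + 2*z^2 + 7*z - 10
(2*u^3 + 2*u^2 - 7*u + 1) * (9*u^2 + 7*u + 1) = 18*u^5 + 32*u^4 - 47*u^3 - 38*u^2 + 1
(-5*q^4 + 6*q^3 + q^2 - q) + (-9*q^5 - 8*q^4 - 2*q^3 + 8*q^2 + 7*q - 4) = -9*q^5 - 13*q^4 + 4*q^3 + 9*q^2 + 6*q - 4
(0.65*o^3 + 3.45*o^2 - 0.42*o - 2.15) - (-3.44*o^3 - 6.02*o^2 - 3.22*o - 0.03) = 4.09*o^3 + 9.47*o^2 + 2.8*o - 2.12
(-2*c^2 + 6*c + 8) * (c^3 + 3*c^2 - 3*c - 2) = -2*c^5 + 32*c^3 + 10*c^2 - 36*c - 16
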